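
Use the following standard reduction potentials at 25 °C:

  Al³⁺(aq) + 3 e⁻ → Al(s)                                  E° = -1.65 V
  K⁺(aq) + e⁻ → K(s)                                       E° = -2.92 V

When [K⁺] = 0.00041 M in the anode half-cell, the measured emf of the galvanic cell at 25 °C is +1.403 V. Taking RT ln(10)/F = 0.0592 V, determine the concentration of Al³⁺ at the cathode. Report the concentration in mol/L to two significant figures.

Al³⁺/Al is the cathode, K⁺/K the anode: E°cell = +1.27 V, n = 3.
Overall reaction: Al³⁺(aq) + 3 K(s) → Al(s) + 3 K⁺(aq); Q = [K⁺]^3/[Al³⁺]^1.
From E = E° − (0.0592/n) log Q: log Q = (E° − E)·n/0.0592 = (+1.27 − (+1.403))·3/0.0592 = -6.7399.
So 1·log[Al³⁺] = 3·log(0.00041) − log Q = -10.1616 − (-6.7399) = -3.4217; [Al³⁺] = 10^(-3.4217) ≈ 0.00038 M.

0.00038 M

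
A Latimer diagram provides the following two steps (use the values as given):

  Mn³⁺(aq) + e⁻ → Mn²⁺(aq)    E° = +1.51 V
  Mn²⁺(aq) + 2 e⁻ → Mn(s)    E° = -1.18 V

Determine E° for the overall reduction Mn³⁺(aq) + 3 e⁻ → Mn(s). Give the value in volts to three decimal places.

-0.283 V

Adding the free-energy changes (−nFE°) of the two steps gives −n₃FE°₃ = −n₁FE°₁ − n₂FE°₂.
E°₃ = (1×+1.51 + 2×-1.18) / 3 = (-0.850) / 3 = -0.283 V.
Simply averaging or adding the two E° values would be wrong; the electron-weighted sum is required.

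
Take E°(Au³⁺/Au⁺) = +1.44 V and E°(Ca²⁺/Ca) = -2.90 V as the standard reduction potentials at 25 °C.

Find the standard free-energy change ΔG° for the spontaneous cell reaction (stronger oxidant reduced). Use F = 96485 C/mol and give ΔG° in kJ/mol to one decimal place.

-837.5 kJ/mol

Au³⁺/Au⁺ (E° = +1.44 V) is the cathode; Ca²⁺/Ca (E° = -2.90 V) is the anode, so E°cell = +4.34 V.
Balancing electrons gives n = 2 (lcm of 2 and 2).
ΔG° = −nFE° = −(2)(96485)(+4.34) = -837,490 J = -837.5 kJ/mol.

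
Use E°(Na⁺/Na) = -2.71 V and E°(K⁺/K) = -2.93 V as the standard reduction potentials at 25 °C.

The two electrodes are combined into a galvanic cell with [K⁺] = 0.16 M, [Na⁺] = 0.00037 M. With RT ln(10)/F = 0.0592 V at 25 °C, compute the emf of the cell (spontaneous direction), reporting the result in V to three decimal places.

+0.064 V

Na⁺/Na is the cathode (higher E°), K⁺/K the anode: E°cell = -2.71 − (-2.93) = +0.22 V, n = 1.
Overall: Na⁺(aq) + K(s) → Na(s) + K⁺(aq)
Q = [K⁺] / ([Na⁺]); log Q = 2.636.
E = E° − (0.0592/n) log Q = +0.22 − (0.0592/1)(2.636) = +0.064 V.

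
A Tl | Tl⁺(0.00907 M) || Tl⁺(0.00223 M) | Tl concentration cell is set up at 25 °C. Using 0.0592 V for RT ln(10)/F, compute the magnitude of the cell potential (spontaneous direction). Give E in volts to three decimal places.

+0.036 V

For a concentration cell E°cell = 0. The 0.00907 M side is the cathode (reduction is favoured where [Tl⁺] is higher).
With n = 1, E = −(0.0592/1) log([Tl⁺]ₐₙ/[Tl⁺]꜀ₐₜ) = −(0.0592/1) log(0.00223/0.00907) = −(0.0592/1)(-0.609) = +0.036 V.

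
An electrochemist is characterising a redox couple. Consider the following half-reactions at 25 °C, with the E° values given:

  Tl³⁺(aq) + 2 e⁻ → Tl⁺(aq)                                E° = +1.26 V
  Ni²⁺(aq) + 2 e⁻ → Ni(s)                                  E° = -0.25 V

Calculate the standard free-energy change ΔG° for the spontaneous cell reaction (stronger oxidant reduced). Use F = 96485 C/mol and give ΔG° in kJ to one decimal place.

Tl³⁺/Tl⁺ (E° = +1.26 V) is the cathode; Ni²⁺/Ni (E° = -0.25 V) is the anode, so E°cell = +1.51 V.
Balancing electrons gives n = 2 (lcm of 2 and 2).
ΔG° = −nFE° = −(2)(96485)(+1.51) = -291,385 J = -291.4 kJ.

-291.4 kJ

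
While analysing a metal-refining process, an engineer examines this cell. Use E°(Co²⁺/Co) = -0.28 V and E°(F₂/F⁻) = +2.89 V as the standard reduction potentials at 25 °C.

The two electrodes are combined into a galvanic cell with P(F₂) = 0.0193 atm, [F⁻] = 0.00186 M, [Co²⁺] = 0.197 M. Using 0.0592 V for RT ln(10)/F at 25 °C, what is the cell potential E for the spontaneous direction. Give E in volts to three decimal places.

+3.302 V

F₂/F⁻ is the cathode (higher E°), Co²⁺/Co the anode: E°cell = +2.89 − (-0.28) = +3.17 V, n = 2.
Overall: F₂(g) + Co(s) → 2 F⁻(aq) + Co²⁺(aq)
Q = [F⁻]^2·[Co²⁺] / (P(F₂)); log Q = -4.452.
E = E° − (0.0592/n) log Q = +3.17 − (0.0592/2)(-4.452) = +3.302 V.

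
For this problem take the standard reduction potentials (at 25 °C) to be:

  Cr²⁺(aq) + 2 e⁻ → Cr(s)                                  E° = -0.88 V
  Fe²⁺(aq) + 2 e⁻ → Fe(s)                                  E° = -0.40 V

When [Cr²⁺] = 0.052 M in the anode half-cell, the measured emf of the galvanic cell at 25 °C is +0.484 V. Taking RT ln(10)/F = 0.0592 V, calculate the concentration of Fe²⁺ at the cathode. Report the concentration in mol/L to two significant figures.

0.071 M

Fe²⁺/Fe is the cathode, Cr²⁺/Cr the anode: E°cell = +0.48 V, n = 2.
Overall reaction: Fe²⁺(aq) + Cr(s) → Fe(s) + Cr²⁺(aq); Q = [Cr²⁺]^1/[Fe²⁺]^1.
From E = E° − (0.0592/n) log Q: log Q = (E° − E)·n/0.0592 = (+0.48 − (+0.484))·2/0.0592 = -0.1351.
So 1·log[Fe²⁺] = 1·log(0.052) − log Q = -1.2840 − (-0.1351) = -1.1489; [Fe²⁺] = 10^(-1.1489) ≈ 0.071 M.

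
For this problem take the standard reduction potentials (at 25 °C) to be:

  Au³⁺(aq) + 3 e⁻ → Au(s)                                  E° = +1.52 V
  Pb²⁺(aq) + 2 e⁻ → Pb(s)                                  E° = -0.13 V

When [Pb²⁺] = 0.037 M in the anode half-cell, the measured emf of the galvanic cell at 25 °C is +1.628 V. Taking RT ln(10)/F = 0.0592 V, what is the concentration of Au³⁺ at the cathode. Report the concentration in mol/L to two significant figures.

Au³⁺/Au is the cathode, Pb²⁺/Pb the anode: E°cell = +1.65 V, n = 6.
Overall reaction: 2 Au³⁺(aq) + 3 Pb(s) → 2 Au(s) + 3 Pb²⁺(aq); Q = [Pb²⁺]^3/[Au³⁺]^2.
From E = E° − (0.0592/n) log Q: log Q = (E° − E)·n/0.0592 = (+1.65 − (+1.628))·6/0.0592 = 2.2297.
So 2·log[Au³⁺] = 3·log(0.037) − log Q = -4.2954 − (2.2297) = -6.5251; log[Au³⁺] = -6.5251 / 2 = -3.2626; [Au³⁺] = 10^(-3.2626) ≈ 0.00055 M.

0.00055 M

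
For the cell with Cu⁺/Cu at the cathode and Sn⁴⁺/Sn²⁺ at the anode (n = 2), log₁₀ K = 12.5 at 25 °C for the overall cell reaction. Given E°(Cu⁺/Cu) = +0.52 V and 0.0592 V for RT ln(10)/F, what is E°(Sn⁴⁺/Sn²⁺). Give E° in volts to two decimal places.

E°cell = (0.0592/n)·log K = (0.0592/2)(12.5) = +0.370 V.
Since Cu⁺/Cu is the cathode and Sn⁴⁺/Sn²⁺ the anode, E°cell = E°(Cu⁺/Cu) − E°(Sn⁴⁺/Sn²⁺).
So E°(Sn⁴⁺/Sn²⁺) = E°(Cu⁺/Cu) − E°cell = (+0.52) − (+0.370) = +0.15 V.

+0.15 V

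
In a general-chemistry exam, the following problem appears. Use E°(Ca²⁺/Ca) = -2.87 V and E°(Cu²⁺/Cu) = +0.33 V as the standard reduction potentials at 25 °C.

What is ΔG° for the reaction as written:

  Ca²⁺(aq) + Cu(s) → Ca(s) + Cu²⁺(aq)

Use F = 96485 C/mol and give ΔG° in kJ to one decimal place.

As written, Ca²⁺/Ca is reduced (cathode) and Cu²⁺/Cu is oxidised (anode), so E°cell = (-2.87) − (+0.33) = -3.20 V.
Balancing electrons gives n = 2.
ΔG° = −nFE° = −(2)(96485)(-3.20) = 617,504 J = +617.5 kJ.

+617.5 kJ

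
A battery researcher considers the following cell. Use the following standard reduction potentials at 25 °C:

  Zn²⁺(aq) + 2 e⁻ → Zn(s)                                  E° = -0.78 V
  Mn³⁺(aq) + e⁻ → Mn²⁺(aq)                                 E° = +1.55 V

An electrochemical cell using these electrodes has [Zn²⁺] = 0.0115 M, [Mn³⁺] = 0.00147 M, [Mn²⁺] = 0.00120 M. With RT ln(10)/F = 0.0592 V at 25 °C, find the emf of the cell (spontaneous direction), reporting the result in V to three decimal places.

Mn³⁺/Mn²⁺ is the cathode (higher E°), Zn²⁺/Zn the anode: E°cell = +1.55 − (-0.78) = +2.33 V, n = 2.
Overall: 2 Mn³⁺(aq) + Zn(s) → 2 Mn²⁺(aq) + Zn²⁺(aq)
Q = [Mn²⁺]^2·[Zn²⁺] / ([Mn³⁺]^2); log Q = -2.116.
E = E° − (0.0592/n) log Q = +2.33 − (0.0592/2)(-2.116) = +2.393 V.

+2.393 V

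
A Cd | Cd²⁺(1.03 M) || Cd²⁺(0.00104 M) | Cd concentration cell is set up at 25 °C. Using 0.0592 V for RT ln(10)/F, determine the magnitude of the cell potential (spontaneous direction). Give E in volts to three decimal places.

+0.089 V

For a concentration cell E°cell = 0. The 1.03 M side is the cathode (reduction is favoured where [Cd²⁺] is higher).
With n = 2, E = −(0.0592/2) log([Cd²⁺]ₐₙ/[Cd²⁺]꜀ₐₜ) = −(0.0592/2) log(0.00104/1.03) = −(0.0592/2)(-2.996) = +0.089 V.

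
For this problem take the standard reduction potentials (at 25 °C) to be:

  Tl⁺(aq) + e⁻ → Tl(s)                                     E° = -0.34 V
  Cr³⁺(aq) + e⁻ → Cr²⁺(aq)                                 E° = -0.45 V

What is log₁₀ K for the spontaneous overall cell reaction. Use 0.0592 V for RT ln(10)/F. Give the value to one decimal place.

1.9

Cathode: Tl⁺/Tl; anode: Cr³⁺/Cr²⁺. E°cell = +0.11 V, n = 1.
log K = nE°cell / 0.0592 = (1)(+0.11) / 0.0592 = 1.9.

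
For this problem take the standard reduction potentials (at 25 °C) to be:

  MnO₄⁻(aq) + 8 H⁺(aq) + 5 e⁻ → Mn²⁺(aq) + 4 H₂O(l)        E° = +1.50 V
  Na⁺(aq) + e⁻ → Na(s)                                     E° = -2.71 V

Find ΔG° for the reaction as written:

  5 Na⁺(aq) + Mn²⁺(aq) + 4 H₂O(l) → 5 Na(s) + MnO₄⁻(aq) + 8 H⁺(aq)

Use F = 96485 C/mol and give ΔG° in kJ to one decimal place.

As written, Na⁺/Na is reduced (cathode) and MnO₄⁻/Mn²⁺ is oxidised (anode), so E°cell = (-2.71) − (+1.50) = -4.21 V.
Balancing electrons gives n = 5.
ΔG° = −nFE° = −(5)(96485)(-4.21) = 2,031,009 J = +2031.0 kJ.

+2031.0 kJ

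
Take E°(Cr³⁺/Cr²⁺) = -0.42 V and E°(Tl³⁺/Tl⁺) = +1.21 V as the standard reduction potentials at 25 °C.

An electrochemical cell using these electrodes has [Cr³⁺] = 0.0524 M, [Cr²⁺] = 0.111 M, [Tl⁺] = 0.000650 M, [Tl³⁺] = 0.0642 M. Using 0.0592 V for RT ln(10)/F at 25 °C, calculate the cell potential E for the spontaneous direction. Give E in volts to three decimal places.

Tl³⁺/Tl⁺ is the cathode (higher E°), Cr³⁺/Cr²⁺ the anode: E°cell = +1.21 − (-0.42) = +1.63 V, n = 2.
Overall: Tl³⁺(aq) + 2 Cr²⁺(aq) → Tl⁺(aq) + 2 Cr³⁺(aq)
Q = [Tl⁺]·[Cr³⁺]^2 / ([Tl³⁺]·[Cr²⁺]^2); log Q = -2.647.
E = E° − (0.0592/n) log Q = +1.63 − (0.0592/2)(-2.647) = +1.708 V.

+1.708 V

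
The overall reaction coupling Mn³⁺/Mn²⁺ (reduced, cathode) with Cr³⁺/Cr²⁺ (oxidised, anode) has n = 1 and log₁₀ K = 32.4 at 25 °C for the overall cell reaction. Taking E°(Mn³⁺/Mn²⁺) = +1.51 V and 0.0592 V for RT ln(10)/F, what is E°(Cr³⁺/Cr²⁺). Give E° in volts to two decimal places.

E°cell = (0.0592/n)·log K = (0.0592/1)(32.4) = +1.918 V.
Since Mn³⁺/Mn²⁺ is the cathode and Cr³⁺/Cr²⁺ the anode, E°cell = E°(Mn³⁺/Mn²⁺) − E°(Cr³⁺/Cr²⁺).
So E°(Cr³⁺/Cr²⁺) = E°(Mn³⁺/Mn²⁺) − E°cell = (+1.51) − (+1.918) = -0.41 V.

-0.41 V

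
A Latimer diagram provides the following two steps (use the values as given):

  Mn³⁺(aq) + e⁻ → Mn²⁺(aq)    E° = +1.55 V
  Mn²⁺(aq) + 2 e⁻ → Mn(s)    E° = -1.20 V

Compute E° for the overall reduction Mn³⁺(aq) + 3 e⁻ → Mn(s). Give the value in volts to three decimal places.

-0.283 V

Adding the free-energy changes (−nFE°) of the two steps gives −n₃FE°₃ = −n₁FE°₁ − n₂FE°₂.
E°₃ = (1×+1.55 + 2×-1.20) / 3 = (-0.850) / 3 = -0.283 V.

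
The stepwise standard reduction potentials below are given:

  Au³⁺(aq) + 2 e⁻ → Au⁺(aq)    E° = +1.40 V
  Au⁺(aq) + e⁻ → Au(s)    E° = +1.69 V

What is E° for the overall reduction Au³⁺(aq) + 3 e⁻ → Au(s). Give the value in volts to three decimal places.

+1.497 V

Since ΔG° = −nFE° is additive over sequential reductions, n₃E°₃ = n₁E°₁ + n₂E°₂.
E°₃ = (2×+1.40 + 1×+1.69) / 3 = (+4.490) / 3 = +1.497 V.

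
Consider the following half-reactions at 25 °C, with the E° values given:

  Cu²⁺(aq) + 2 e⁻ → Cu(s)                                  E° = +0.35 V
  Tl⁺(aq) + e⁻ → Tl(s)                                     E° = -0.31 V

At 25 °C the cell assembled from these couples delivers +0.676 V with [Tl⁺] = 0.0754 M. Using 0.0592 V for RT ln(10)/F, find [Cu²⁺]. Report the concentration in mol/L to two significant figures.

0.020 M

Cu²⁺/Cu is the cathode, Tl⁺/Tl the anode: E°cell = +0.66 V, n = 2.
Overall reaction: Cu²⁺(aq) + 2 Tl(s) → Cu(s) + 2 Tl⁺(aq); Q = [Tl⁺]^2/[Cu²⁺]^1.
From E = E° − (0.0592/n) log Q: log Q = (E° − E)·n/0.0592 = (+0.66 − (+0.676))·2/0.0592 = -0.5405.
So 1·log[Cu²⁺] = 2·log(0.0754) − log Q = -2.2453 − (-0.5405) = -1.7048; [Cu²⁺] = 10^(-1.7048) ≈ 0.020 M.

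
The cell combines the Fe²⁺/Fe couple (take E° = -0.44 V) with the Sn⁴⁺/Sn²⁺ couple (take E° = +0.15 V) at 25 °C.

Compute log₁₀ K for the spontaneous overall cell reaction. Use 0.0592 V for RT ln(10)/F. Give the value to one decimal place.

19.9

Cathode: Sn⁴⁺/Sn²⁺; anode: Fe²⁺/Fe. E°cell = +0.59 V, n = 2.
log K = nE°cell / 0.0592 = (2)(+0.59) / 0.0592 = 19.9.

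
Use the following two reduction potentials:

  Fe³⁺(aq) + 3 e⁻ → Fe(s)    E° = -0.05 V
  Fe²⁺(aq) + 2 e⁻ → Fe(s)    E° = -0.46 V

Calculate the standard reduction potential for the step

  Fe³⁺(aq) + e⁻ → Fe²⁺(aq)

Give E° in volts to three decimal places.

+0.770 V

Sequential free energies add, so n₃E°₃ = n₁E°₁ + n₂E°₂.
With n₃ = 3, and the known step contributing 2×(-0.46) V, the unknown satisfies 1·E° = 3×(-0.05) − 2×(-0.46) = +0.770.
E° = +0.770 / 1 = +0.770 V.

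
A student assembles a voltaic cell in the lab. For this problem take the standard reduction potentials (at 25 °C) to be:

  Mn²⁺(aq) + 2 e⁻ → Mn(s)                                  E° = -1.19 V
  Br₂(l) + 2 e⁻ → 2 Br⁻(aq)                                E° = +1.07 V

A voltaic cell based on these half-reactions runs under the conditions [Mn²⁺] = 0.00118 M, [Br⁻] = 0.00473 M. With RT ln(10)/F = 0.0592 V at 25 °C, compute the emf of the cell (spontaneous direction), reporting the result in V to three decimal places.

+2.484 V

Br₂/Br⁻ is the cathode (higher E°), Mn²⁺/Mn the anode: E°cell = +1.07 − (-1.19) = +2.26 V, n = 2.
Overall: Br₂(l) + Mn(s) → 2 Br⁻(aq) + Mn²⁺(aq)
Q = [Br⁻]^2·[Mn²⁺]; log Q = -7.578.
E = E° − (0.0592/n) log Q = +2.26 − (0.0592/2)(-7.578) = +2.484 V.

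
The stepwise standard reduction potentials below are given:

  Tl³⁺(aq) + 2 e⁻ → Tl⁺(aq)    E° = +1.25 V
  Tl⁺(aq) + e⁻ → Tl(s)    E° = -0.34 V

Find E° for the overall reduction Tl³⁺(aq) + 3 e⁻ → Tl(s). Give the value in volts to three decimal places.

+0.720 V

Since ΔG° = −nFE° is additive over sequential reductions, n₃E°₃ = n₁E°₁ + n₂E°₂.
E°₃ = (2×+1.25 + 1×-0.34) / 3 = (+2.160) / 3 = +0.720 V.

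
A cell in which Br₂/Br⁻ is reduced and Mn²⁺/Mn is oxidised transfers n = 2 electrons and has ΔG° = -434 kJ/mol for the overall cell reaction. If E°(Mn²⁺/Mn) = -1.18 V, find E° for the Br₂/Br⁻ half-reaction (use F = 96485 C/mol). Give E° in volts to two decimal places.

+1.07 V

E°cell = −ΔG°/(nF) = −(-434×10³)/((2)(96485)) = +2.249 V.
Since Br₂/Br⁻ is the cathode and Mn²⁺/Mn the anode, E°cell = E°(Br₂/Br⁻) − E°(Mn²⁺/Mn).
So E°(Br₂/Br⁻) = E°cell + E°(Mn²⁺/Mn) = +2.249 + (-1.18) = +1.07 V.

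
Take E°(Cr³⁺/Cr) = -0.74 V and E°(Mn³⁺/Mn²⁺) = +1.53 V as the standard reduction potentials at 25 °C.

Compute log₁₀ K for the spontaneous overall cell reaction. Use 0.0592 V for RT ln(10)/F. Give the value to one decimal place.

115.0

Cathode: Mn³⁺/Mn²⁺; anode: Cr³⁺/Cr. E°cell = +2.27 V, n = 3.
log K = nE°cell / 0.0592 = (3)(+2.27) / 0.0592 = 115.0.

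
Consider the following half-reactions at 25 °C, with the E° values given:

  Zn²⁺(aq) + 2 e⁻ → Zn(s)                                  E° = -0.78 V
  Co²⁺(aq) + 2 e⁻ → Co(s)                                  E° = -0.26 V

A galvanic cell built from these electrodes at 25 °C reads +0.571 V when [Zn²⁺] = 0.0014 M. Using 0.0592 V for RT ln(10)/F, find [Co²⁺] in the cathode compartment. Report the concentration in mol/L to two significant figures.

Co²⁺/Co is the cathode, Zn²⁺/Zn the anode: E°cell = +0.52 V, n = 2.
Overall reaction: Co²⁺(aq) + Zn(s) → Co(s) + Zn²⁺(aq); Q = [Zn²⁺]^1/[Co²⁺]^1.
From E = E° − (0.0592/n) log Q: log Q = (E° − E)·n/0.0592 = (+0.52 − (+0.571))·2/0.0592 = -1.7230.
So 1·log[Co²⁺] = 1·log(0.0014) − log Q = -2.8539 − (-1.7230) = -1.1309; [Co²⁺] = 10^(-1.1309) ≈ 0.074 M.

0.074 M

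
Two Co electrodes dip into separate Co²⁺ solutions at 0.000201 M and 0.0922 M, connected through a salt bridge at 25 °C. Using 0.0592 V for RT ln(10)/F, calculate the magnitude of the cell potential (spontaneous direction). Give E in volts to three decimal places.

For a concentration cell E°cell = 0. The 0.0922 M side is the cathode (reduction is favoured where [Co²⁺] is higher).
With n = 2, E = −(0.0592/2) log([Co²⁺]ₐₙ/[Co²⁺]꜀ₐₜ) = −(0.0592/2) log(0.000201/0.0922) = −(0.0592/2)(-2.662) = +0.079 V.

+0.079 V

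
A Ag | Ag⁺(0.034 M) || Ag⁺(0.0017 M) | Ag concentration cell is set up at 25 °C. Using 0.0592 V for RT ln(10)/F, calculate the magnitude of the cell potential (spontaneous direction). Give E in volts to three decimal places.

+0.077 V

For a concentration cell E°cell = 0. The 0.034 M side is the cathode (reduction is favoured where [Ag⁺] is higher).
With n = 1, E = −(0.0592/1) log([Ag⁺]ₐₙ/[Ag⁺]꜀ₐₜ) = −(0.0592/1) log(0.0017/0.034) = −(0.0592/1)(-1.301) = +0.077 V.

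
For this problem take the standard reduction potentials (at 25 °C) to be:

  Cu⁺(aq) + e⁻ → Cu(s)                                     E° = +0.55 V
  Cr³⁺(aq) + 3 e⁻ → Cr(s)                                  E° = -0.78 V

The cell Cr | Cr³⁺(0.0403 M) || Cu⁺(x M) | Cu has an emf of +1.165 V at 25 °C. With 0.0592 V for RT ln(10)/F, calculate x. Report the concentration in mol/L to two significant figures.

Cu⁺/Cu is the cathode, Cr³⁺/Cr the anode: E°cell = +1.33 V, n = 3.
Overall reaction: 3 Cu⁺(aq) + Cr(s) → 3 Cu(s) + Cr³⁺(aq); Q = [Cr³⁺]^1/[Cu⁺]^3.
From E = E° − (0.0592/n) log Q: log Q = (E° − E)·n/0.0592 = (+1.33 − (+1.165))·3/0.0592 = 8.3615.
So 3·log[Cu⁺] = 1·log(0.0403) − log Q = -1.3947 − (8.3615) = -9.7562; log[Cu⁺] = -9.7562 / 3 = -3.2521; [Cu⁺] = 10^(-3.2521) ≈ 0.00056 M.

0.00056 M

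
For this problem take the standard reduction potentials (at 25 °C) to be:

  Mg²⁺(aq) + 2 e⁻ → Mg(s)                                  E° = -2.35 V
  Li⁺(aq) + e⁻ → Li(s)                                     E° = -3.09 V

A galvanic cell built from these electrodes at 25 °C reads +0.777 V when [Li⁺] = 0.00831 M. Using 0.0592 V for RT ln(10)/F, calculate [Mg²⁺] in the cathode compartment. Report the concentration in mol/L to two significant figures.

Mg²⁺/Mg is the cathode, Li⁺/Li the anode: E°cell = +0.74 V, n = 2.
Overall reaction: Mg²⁺(aq) + 2 Li(s) → Mg(s) + 2 Li⁺(aq); Q = [Li⁺]^2/[Mg²⁺]^1.
From E = E° − (0.0592/n) log Q: log Q = (E° − E)·n/0.0592 = (+0.74 − (+0.777))·2/0.0592 = -1.2500.
So 1·log[Mg²⁺] = 2·log(0.00831) − log Q = -4.1608 − (-1.2500) = -2.9108; [Mg²⁺] = 10^(-2.9108) ≈ 0.0012 M.

0.0012 M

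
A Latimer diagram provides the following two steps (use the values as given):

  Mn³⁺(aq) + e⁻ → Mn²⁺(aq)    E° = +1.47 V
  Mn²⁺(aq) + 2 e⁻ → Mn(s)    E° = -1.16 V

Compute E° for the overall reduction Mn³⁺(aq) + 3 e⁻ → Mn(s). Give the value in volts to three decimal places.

-0.283 V

Adding the free-energy changes (−nFE°) of the two steps gives −n₃FE°₃ = −n₁FE°₁ − n₂FE°₂.
E°₃ = (1×+1.47 + 2×-1.16) / 3 = (-0.850) / 3 = -0.283 V.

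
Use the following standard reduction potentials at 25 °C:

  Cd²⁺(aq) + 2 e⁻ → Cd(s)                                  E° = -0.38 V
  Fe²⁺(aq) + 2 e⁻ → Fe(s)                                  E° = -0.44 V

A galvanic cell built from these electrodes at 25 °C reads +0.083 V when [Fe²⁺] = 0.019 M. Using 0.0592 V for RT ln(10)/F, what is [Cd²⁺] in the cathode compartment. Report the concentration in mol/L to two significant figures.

0.11 M

Cd²⁺/Cd is the cathode, Fe²⁺/Fe the anode: E°cell = +0.06 V, n = 2.
Overall reaction: Cd²⁺(aq) + Fe(s) → Cd(s) + Fe²⁺(aq); Q = [Fe²⁺]^1/[Cd²⁺]^1.
From E = E° − (0.0592/n) log Q: log Q = (E° − E)·n/0.0592 = (+0.06 − (+0.083))·2/0.0592 = -0.7770.
So 1·log[Cd²⁺] = 1·log(0.019) − log Q = -1.7212 − (-0.7770) = -0.9442; [Cd²⁺] = 10^(-0.9442) ≈ 0.11 M.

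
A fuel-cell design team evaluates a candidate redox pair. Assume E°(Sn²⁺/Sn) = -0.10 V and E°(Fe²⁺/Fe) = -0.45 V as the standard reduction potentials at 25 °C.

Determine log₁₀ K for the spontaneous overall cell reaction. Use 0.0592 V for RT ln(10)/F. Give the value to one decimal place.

Cathode: Sn²⁺/Sn; anode: Fe²⁺/Fe. E°cell = +0.35 V, n = 2.
log K = nE°cell / 0.0592 = (2)(+0.35) / 0.0592 = 11.8.

11.8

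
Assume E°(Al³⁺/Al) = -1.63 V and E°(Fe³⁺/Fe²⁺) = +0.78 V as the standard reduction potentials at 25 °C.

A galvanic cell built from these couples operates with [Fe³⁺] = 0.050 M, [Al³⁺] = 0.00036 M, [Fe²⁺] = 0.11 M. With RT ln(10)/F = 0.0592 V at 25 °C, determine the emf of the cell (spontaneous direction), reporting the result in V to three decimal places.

Fe³⁺/Fe²⁺ is the cathode (higher E°), Al³⁺/Al the anode: E°cell = +0.78 − (-1.63) = +2.41 V, n = 3.
Overall: 3 Fe³⁺(aq) + Al(s) → 3 Fe²⁺(aq) + Al³⁺(aq)
Q = [Fe²⁺]^3·[Al³⁺] / ([Fe³⁺]^3); log Q = -2.416.
E = E° − (0.0592/n) log Q = +2.41 − (0.0592/3)(-2.416) = +2.458 V.

+2.458 V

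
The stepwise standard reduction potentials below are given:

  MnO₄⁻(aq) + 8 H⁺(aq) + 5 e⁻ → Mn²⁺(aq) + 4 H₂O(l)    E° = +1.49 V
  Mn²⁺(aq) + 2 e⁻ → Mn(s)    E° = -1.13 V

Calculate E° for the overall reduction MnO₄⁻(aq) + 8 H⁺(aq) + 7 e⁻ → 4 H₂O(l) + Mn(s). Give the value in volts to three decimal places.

Standard free energies of sequential steps add: ΔG°₃ = ΔG°₁ + ΔG°₂, so n₃E°₃ = n₁E°₁ + n₂E°₂.
E°₃ = (5×+1.49 + 2×-1.13) / 7 = (+5.190) / 7 = +0.741 V.

+0.741 V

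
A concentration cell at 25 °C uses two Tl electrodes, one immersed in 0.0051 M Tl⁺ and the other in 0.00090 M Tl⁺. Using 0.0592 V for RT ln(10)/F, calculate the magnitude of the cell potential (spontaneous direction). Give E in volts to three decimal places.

+0.045 V

For a concentration cell E°cell = 0. The 0.0051 M side is the cathode (reduction is favoured where [Tl⁺] is higher).
With n = 1, E = −(0.0592/1) log([Tl⁺]ₐₙ/[Tl⁺]꜀ₐₜ) = −(0.0592/1) log(0.0009/0.0051) = −(0.0592/1)(-0.753) = +0.045 V.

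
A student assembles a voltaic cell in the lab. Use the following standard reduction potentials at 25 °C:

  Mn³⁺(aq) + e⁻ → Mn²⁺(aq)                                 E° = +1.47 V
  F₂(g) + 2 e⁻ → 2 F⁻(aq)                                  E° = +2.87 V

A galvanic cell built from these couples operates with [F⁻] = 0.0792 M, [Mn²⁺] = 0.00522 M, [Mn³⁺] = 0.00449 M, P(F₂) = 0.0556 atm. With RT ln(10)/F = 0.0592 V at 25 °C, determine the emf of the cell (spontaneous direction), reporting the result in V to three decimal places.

F₂/F⁻ is the cathode (higher E°), Mn³⁺/Mn²⁺ the anode: E°cell = +2.87 − (+1.47) = +1.40 V, n = 2.
Overall: F₂(g) + 2 Mn²⁺(aq) → 2 F⁻(aq) + 2 Mn³⁺(aq)
Q = [F⁻]^2·[Mn³⁺]^2 / (P(F₂)·[Mn²⁺]^2); log Q = -1.078.
E = E° − (0.0592/n) log Q = +1.40 − (0.0592/2)(-1.078) = +1.432 V.

+1.432 V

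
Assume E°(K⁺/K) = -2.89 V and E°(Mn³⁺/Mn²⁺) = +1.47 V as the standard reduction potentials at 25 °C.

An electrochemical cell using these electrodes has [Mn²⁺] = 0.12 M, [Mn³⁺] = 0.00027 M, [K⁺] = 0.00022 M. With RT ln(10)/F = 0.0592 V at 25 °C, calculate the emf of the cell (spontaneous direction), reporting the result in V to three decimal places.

Mn³⁺/Mn²⁺ is the cathode (higher E°), K⁺/K the anode: E°cell = +1.47 − (-2.89) = +4.36 V, n = 1.
Overall: Mn³⁺(aq) + K(s) → Mn²⁺(aq) + K⁺(aq)
Q = [Mn²⁺]·[K⁺] / ([Mn³⁺]); log Q = -1.010.
E = E° − (0.0592/n) log Q = +4.36 − (0.0592/1)(-1.010) = +4.420 V.

+4.420 V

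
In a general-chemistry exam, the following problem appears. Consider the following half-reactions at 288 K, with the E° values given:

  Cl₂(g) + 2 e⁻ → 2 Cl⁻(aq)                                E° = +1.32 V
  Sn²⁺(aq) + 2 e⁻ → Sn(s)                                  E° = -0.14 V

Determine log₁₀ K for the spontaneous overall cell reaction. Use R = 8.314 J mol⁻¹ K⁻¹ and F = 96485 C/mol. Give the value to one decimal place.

51.1

Cathode: Cl₂/Cl⁻; anode: Sn²⁺/Sn. E°cell = (+1.32) − (-0.14) = +1.46 V, with n = 2.
ΔG° = −nFE° = −RT ln K, so ln K = nFE°/(RT) = (2)(96485)(+1.46) / ((8.314)(288)) = 117.663.
log₁₀ K = 117.663 / ln 10 = 51.1.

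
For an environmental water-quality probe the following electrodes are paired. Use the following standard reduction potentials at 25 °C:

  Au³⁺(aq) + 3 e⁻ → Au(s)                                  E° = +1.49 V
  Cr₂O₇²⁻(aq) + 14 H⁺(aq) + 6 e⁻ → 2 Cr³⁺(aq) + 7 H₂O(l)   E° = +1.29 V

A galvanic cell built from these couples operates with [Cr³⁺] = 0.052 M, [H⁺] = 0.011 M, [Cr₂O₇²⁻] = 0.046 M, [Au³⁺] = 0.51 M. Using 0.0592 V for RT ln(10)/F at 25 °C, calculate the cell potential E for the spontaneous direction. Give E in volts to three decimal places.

+0.453 V

Au³⁺/Au is the cathode (higher E°), Cr₂O₇²⁻/Cr³⁺ the anode: E°cell = +1.49 − (+1.29) = +0.20 V, n = 6.
Overall: 2 Au³⁺(aq) + 2 Cr³⁺(aq) + 7 H₂O(l) → 2 Au(s) + Cr₂O₇²⁻(aq) + 14 H⁺(aq)
Q = [Cr₂O₇²⁻]·[H⁺]^14 / ([Au³⁺]^2·[Cr³⁺]^2); log Q = -25.605.
E = E° − (0.0592/n) log Q = +0.20 − (0.0592/6)(-25.605) = +0.453 V.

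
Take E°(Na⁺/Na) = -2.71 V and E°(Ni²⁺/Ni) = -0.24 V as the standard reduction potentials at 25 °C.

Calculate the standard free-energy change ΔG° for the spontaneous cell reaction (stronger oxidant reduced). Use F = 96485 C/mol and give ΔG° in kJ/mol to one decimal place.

-476.6 kJ/mol

Ni²⁺/Ni (E° = -0.24 V) is the cathode; Na⁺/Na (E° = -2.71 V) is the anode, so E°cell = +2.47 V.
Balancing electrons gives n = 2 (lcm of 2 and 1).
ΔG° = −nFE° = −(2)(96485)(+2.47) = -476,636 J = -476.6 kJ/mol.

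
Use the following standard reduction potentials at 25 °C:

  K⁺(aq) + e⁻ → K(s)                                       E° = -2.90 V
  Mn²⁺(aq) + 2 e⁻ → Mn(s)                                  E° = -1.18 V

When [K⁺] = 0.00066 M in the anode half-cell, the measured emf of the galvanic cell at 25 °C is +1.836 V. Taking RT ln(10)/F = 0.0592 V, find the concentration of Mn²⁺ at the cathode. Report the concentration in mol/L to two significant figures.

0.0036 M

Mn²⁺/Mn is the cathode, K⁺/K the anode: E°cell = +1.72 V, n = 2.
Overall reaction: Mn²⁺(aq) + 2 K(s) → Mn(s) + 2 K⁺(aq); Q = [K⁺]^2/[Mn²⁺]^1.
From E = E° − (0.0592/n) log Q: log Q = (E° − E)·n/0.0592 = (+1.72 − (+1.836))·2/0.0592 = -3.9189.
So 1·log[Mn²⁺] = 2·log(0.00066) − log Q = -6.3609 − (-3.9189) = -2.4420; [Mn²⁺] = 10^(-2.4420) ≈ 0.0036 M.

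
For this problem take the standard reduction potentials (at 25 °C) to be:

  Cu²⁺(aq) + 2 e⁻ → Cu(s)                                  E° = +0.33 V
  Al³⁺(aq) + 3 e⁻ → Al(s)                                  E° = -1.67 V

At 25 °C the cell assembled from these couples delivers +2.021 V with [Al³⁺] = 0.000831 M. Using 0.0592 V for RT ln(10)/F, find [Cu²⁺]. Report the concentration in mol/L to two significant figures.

0.045 M

Cu²⁺/Cu is the cathode, Al³⁺/Al the anode: E°cell = +2.00 V, n = 6.
Overall reaction: 3 Cu²⁺(aq) + 2 Al(s) → 3 Cu(s) + 2 Al³⁺(aq); Q = [Al³⁺]^2/[Cu²⁺]^3.
From E = E° − (0.0592/n) log Q: log Q = (E° − E)·n/0.0592 = (+2.00 − (+2.021))·6/0.0592 = -2.1284.
So 3·log[Cu²⁺] = 2·log(0.000831) − log Q = -6.1608 − (-2.1284) = -4.0324; log[Cu²⁺] = -4.0324 / 3 = -1.3441; [Cu²⁺] = 10^(-1.3441) ≈ 0.045 M.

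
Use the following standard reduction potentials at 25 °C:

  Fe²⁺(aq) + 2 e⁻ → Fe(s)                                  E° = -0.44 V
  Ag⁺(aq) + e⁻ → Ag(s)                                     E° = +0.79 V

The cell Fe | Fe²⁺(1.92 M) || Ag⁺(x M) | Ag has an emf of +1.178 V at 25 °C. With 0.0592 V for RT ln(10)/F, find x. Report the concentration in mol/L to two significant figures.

0.18 M

Ag⁺/Ag is the cathode, Fe²⁺/Fe the anode: E°cell = +1.23 V, n = 2.
Overall reaction: 2 Ag⁺(aq) + Fe(s) → 2 Ag(s) + Fe²⁺(aq); Q = [Fe²⁺]^1/[Ag⁺]^2.
From E = E° − (0.0592/n) log Q: log Q = (E° − E)·n/0.0592 = (+1.23 − (+1.178))·2/0.0592 = 1.7568.
So 2·log[Ag⁺] = 1·log(1.92) − log Q = 0.2833 − (1.7568) = -1.4735; log[Ag⁺] = -1.4735 / 2 = -0.7368; [Ag⁺] = 10^(-0.7368) ≈ 0.18 M.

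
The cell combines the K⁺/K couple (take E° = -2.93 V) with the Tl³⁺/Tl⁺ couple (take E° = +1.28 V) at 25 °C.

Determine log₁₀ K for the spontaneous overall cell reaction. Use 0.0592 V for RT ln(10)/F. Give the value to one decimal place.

142.2

Cathode: Tl³⁺/Tl⁺; anode: K⁺/K. E°cell = +4.21 V, n = 2.
log K = nE°cell / 0.0592 = (2)(+4.21) / 0.0592 = 142.2.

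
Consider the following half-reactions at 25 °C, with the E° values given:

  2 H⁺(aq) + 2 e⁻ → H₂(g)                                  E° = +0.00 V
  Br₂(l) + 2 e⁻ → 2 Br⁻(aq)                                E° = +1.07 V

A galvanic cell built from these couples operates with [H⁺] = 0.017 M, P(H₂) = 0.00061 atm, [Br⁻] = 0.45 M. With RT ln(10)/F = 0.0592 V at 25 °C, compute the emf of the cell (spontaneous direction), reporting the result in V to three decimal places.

Br₂/Br⁻ is the cathode (higher E°), H⁺/H₂ the anode: E°cell = +1.07 − (+0.00) = +1.07 V, n = 2.
Overall: Br₂(l) + H₂(g) → 2 Br⁻(aq) + 2 H⁺(aq)
Q = [Br⁻]^2·[H⁺]^2 / (P(H₂)); log Q = -1.018.
E = E° − (0.0592/n) log Q = +1.07 − (0.0592/2)(-1.018) = +1.100 V.

+1.100 V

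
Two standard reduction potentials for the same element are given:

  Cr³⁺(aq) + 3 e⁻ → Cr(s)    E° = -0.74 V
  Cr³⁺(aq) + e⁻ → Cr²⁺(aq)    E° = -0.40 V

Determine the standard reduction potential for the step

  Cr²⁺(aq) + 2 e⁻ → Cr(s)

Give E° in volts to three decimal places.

Sequential free energies add, so n₃E°₃ = n₁E°₁ + n₂E°₂.
With n₃ = 3, and the known step contributing 1×(-0.40) V, the unknown satisfies 2·E° = 3×(-0.74) − 1×(-0.40) = -1.820.
E° = -1.820 / 2 = -0.910 V.

-0.910 V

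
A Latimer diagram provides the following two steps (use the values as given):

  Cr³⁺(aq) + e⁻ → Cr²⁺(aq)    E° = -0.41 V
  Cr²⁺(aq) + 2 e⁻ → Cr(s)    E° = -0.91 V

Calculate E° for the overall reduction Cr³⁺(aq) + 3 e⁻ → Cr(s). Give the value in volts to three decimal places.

-0.743 V

Since ΔG° = −nFE° is additive over sequential reductions, n₃E°₃ = n₁E°₁ + n₂E°₂.
E°₃ = (1×-0.41 + 2×-0.91) / 3 = (-2.230) / 3 = -0.743 V.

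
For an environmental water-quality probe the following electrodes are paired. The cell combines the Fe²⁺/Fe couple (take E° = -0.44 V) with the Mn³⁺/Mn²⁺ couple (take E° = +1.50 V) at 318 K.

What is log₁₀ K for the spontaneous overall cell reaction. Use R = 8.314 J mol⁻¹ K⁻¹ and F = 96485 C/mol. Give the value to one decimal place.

Cathode: Mn³⁺/Mn²⁺; anode: Fe²⁺/Fe. E°cell = (+1.50) − (-0.44) = +1.94 V, with n = 2.
ΔG° = −nFE° = −RT ln K, so ln K = nFE°/(RT) = (2)(96485)(+1.94) / ((8.314)(318)) = 141.597.
log₁₀ K = 141.597 / ln 10 = 61.5.

61.5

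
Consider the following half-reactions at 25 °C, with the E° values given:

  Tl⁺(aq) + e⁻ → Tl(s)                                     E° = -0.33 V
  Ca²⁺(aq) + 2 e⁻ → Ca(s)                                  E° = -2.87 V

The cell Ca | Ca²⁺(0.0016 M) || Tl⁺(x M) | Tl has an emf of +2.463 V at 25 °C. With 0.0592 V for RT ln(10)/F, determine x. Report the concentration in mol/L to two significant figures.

Tl⁺/Tl is the cathode, Ca²⁺/Ca the anode: E°cell = +2.54 V, n = 2.
Overall reaction: 2 Tl⁺(aq) + Ca(s) → 2 Tl(s) + Ca²⁺(aq); Q = [Ca²⁺]^1/[Tl⁺]^2.
From E = E° − (0.0592/n) log Q: log Q = (E° − E)·n/0.0592 = (+2.54 − (+2.463))·2/0.0592 = 2.6014.
So 2·log[Tl⁺] = 1·log(0.0016) − log Q = -2.7959 − (2.6014) = -5.3973; log[Tl⁺] = -5.3973 / 2 = -2.6987; [Tl⁺] = 10^(-2.6987) ≈ 0.0020 M.

0.0020 M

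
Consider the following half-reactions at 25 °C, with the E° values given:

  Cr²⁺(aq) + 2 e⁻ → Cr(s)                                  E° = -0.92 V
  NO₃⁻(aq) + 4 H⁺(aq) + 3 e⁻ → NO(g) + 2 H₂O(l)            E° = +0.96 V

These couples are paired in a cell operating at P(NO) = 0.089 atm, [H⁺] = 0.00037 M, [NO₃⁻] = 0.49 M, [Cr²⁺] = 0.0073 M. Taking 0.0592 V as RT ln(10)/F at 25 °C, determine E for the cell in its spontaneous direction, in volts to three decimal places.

+1.687 V

NO₃⁻/NO is the cathode (higher E°), Cr²⁺/Cr the anode: E°cell = +0.96 − (-0.92) = +1.88 V, n = 6.
Overall: 2 NO₃⁻(aq) + 8 H⁺(aq) + 3 Cr(s) → 2 NO(g) + 4 H₂O(l) + 3 Cr²⁺(aq)
Q = P(NO)^2·[Cr²⁺]^3 / ([NO₃⁻]^2·[H⁺]^8); log Q = 19.563.
E = E° − (0.0592/n) log Q = +1.88 − (0.0592/6)(19.563) = +1.687 V.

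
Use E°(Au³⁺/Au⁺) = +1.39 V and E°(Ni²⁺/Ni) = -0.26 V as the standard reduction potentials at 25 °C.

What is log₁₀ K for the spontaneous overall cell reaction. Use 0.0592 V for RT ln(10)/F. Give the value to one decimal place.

Cathode: Au³⁺/Au⁺; anode: Ni²⁺/Ni. E°cell = +1.65 V, n = 2.
log K = nE°cell / 0.0592 = (2)(+1.65) / 0.0592 = 55.7.

55.7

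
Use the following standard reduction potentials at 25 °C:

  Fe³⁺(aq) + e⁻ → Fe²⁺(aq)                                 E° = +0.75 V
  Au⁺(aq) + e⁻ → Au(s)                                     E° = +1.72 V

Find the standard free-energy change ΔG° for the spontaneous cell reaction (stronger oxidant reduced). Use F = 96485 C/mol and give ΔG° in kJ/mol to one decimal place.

Au⁺/Au (E° = +1.72 V) is the cathode; Fe³⁺/Fe²⁺ (E° = +0.75 V) is the anode, so E°cell = +0.97 V.
Balancing electrons gives n = 1 (lcm of 1 and 1).
ΔG° = −nFE° = −(1)(96485)(+0.97) = -93,590 J = -93.6 kJ/mol.

-93.6 kJ/mol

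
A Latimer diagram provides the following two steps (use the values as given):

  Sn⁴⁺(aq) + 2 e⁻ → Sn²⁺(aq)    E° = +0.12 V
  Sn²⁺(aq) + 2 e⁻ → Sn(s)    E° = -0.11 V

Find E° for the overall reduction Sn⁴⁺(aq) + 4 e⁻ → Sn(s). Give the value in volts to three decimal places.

+0.005 V

Since ΔG° = −nFE° is additive over sequential reductions, n₃E°₃ = n₁E°₁ + n₂E°₂.
E°₃ = (2×+0.12 + 2×-0.11) / 4 = (+0.020) / 4 = +0.005 V.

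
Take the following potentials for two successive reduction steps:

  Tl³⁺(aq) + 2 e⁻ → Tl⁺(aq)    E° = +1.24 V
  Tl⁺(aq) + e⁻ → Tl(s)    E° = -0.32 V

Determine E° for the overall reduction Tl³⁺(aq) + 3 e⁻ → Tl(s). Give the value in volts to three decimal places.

Standard free energies of sequential steps add: ΔG°₃ = ΔG°₁ + ΔG°₂, so n₃E°₃ = n₁E°₁ + n₂E°₂.
E°₃ = (2×+1.24 + 1×-0.32) / 3 = (+2.160) / 3 = +0.720 V.

+0.720 V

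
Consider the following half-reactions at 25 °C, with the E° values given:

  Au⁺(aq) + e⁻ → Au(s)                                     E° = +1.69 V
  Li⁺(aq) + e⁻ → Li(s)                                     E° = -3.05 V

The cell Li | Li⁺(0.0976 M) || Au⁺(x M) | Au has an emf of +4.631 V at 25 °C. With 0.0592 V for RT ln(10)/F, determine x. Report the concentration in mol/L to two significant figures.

Au⁺/Au is the cathode, Li⁺/Li the anode: E°cell = +4.74 V, n = 1.
Overall reaction: Au⁺(aq) + Li(s) → Au(s) + Li⁺(aq); Q = [Li⁺]^1/[Au⁺]^1.
From E = E° − (0.0592/n) log Q: log Q = (E° − E)·n/0.0592 = (+4.74 − (+4.631))·1/0.0592 = 1.8412.
So 1·log[Au⁺] = 1·log(0.0976) − log Q = -1.0106 − (1.8412) = -2.8518; [Au⁺] = 10^(-2.8518) ≈ 0.0014 M.

0.0014 M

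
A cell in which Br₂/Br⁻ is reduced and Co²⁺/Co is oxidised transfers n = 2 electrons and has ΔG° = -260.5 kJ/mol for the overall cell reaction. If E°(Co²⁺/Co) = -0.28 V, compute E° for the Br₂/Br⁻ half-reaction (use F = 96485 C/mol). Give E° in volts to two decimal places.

+1.07 V

E°cell = −ΔG°/(nF) = −(-260.5×10³)/((2)(96485)) = +1.350 V.
Since Br₂/Br⁻ is the cathode and Co²⁺/Co the anode, E°cell = E°(Br₂/Br⁻) − E°(Co²⁺/Co).
So E°(Br₂/Br⁻) = E°cell + E°(Co²⁺/Co) = +1.350 + (-0.28) = +1.07 V.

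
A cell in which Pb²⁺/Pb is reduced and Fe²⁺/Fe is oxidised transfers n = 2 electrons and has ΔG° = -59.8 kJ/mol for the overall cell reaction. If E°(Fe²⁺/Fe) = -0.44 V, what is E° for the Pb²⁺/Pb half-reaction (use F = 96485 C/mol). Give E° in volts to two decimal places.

-0.13 V

E°cell = −ΔG°/(nF) = −(-59.8×10³)/((2)(96485)) = +0.310 V.
Since Pb²⁺/Pb is the cathode and Fe²⁺/Fe the anode, E°cell = E°(Pb²⁺/Pb) − E°(Fe²⁺/Fe).
So E°(Pb²⁺/Pb) = E°cell + E°(Fe²⁺/Fe) = +0.310 + (-0.44) = -0.13 V.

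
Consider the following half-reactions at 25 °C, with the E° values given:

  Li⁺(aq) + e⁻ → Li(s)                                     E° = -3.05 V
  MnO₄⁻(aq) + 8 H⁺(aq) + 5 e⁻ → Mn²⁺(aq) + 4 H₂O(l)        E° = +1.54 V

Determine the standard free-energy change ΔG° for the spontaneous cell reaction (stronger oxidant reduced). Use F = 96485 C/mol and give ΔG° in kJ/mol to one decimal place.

MnO₄⁻/Mn²⁺ (E° = +1.54 V) is the cathode; Li⁺/Li (E° = -3.05 V) is the anode, so E°cell = +4.59 V.
Balancing electrons gives n = 5 (lcm of 5 and 1).
ΔG° = −nFE° = −(5)(96485)(+4.59) = -2,214,331 J = -2214.3 kJ/mol.

-2214.3 kJ/mol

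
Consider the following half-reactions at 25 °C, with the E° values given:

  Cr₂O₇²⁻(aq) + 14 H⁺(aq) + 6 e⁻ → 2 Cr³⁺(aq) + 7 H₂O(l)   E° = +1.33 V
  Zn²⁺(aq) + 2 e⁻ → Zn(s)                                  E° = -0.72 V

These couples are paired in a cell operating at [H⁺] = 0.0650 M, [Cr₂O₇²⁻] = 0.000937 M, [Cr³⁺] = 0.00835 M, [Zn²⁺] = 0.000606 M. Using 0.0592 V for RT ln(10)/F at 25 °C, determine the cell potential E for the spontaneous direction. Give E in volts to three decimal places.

Cr₂O₇²⁻/Cr³⁺ is the cathode (higher E°), Zn²⁺/Zn the anode: E°cell = +1.33 − (-0.72) = +2.05 V, n = 6.
Overall: Cr₂O₇²⁻(aq) + 14 H⁺(aq) + 3 Zn(s) → 2 Cr³⁺(aq) + 7 H₂O(l) + 3 Zn²⁺(aq)
Q = [Cr³⁺]^2·[Zn²⁺]^3 / ([Cr₂O₇²⁻]·[H⁺]^14); log Q = 5.838.
E = E° − (0.0592/n) log Q = +2.05 − (0.0592/6)(5.838) = +1.992 V.

+1.992 V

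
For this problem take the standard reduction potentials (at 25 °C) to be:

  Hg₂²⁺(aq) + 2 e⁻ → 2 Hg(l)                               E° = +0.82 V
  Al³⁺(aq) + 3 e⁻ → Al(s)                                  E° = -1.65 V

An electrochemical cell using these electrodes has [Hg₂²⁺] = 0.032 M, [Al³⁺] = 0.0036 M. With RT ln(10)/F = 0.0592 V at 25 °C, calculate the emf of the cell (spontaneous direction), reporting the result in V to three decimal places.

+2.474 V

Hg₂²⁺/Hg is the cathode (higher E°), Al³⁺/Al the anode: E°cell = +0.82 − (-1.65) = +2.47 V, n = 6.
Overall: 3 Hg₂²⁺(aq) + 2 Al(s) → 6 Hg(l) + 2 Al³⁺(aq)
Q = [Al³⁺]^2 / ([Hg₂²⁺]^3); log Q = -0.403.
E = E° − (0.0592/n) log Q = +2.47 − (0.0592/6)(-0.403) = +2.474 V.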